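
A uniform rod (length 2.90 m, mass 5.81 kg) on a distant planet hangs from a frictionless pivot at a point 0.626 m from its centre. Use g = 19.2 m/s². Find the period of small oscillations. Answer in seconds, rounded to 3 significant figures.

For a physical pendulum T = 2π√(I/(mgd)), with d = 0.6260 m from pivot to centre of mass.
I_cm = mL²/12 = 5.81 × 2.90²/12 = 4.072 kg·m²; I = I_cm + md² = 4.072 + 5.81 × 0.6260² = 6.349 kg·m².
T = 2π√(6.349/(5.81 × 19.2 × 0.6260)) = 1.89 s.

1.89 s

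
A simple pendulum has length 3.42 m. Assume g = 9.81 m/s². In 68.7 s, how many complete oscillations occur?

T = 2π√(L/g) = 2π√(3.42/9.81) = 3.710 s.
Number of complete oscillations = ⌊68.7/3.710⌋ = ⌊18.52⌋ = 18.

18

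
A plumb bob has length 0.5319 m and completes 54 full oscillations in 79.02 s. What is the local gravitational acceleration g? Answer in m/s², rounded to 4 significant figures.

9.806 m/s²

T = 79.02/54 = 1.4633 s.
From T = 2π√(L/g), g = 4π²L/T² = 4π² × 0.5319/1.4633² = 9.806 m/s².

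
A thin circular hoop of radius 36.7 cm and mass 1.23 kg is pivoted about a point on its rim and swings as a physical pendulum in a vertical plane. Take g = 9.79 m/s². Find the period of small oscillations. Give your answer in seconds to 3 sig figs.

1.72 s

I_cm = mr² = 0.1657 kg·m². The pivot is at distance d = 0.367 m from the centre of mass.
By the parallel-axis theorem, I = I_cm + md² = 0.1657 + 0.1657 = 0.3313 kg·m².
T = 2π√(I/(mgd)) = 2π√(0.3313/(1.23 × 9.79 × 0.367)) = 1.72 s.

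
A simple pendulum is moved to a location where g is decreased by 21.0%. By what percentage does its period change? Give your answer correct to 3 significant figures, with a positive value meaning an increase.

12.5%

T ∝ 1/√g, so T'/T = 1/√(0.7900) = 1.125.
Percentage change in T = (1.125 − 1) × 100% = 12.5%.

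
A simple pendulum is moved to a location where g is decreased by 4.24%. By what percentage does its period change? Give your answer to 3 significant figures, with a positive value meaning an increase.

2.19%

T ∝ 1/√g, so T'/T = 1/√(0.9576) = 1.022.
Percentage change in T = (1.022 − 1) × 100% = 2.19%.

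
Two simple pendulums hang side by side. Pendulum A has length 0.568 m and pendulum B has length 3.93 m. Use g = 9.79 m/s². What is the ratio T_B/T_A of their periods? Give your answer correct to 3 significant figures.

2.63

T ∝ √L, so T_B/T_A = √(L_B/L_A) = √(3.93/0.568) = 2.63.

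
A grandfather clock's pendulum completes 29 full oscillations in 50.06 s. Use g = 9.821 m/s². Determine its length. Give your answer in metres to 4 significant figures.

T = 50.06/29 = 1.7262 s.
From T = 2π√(L/g), L = gT²/(4π²) = 9.821 × 1.7262²/(4π²) = 0.7413 m.

0.7413 m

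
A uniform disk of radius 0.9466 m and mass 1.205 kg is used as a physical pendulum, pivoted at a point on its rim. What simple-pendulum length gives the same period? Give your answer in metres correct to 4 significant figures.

1.420 m

The equivalent simple-pendulum length is L_eq = I/(md), where I is about the pivot and d = 0.94660 m.
I_cm = ½mR² = 0.53987 kg·m², so I = I_cm + md² = 0.53987 + 1.0797 = 1.6196 kg·m².
L_eq = 1.6196/(1.205 × 0.94660) = 1.420 m.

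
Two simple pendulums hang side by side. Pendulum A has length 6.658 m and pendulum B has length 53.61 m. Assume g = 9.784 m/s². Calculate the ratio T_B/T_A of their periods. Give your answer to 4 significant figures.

T ∝ √L, so T_B/T_A = √(L_B/L_A) = √(53.61/6.658) = 2.838.

2.838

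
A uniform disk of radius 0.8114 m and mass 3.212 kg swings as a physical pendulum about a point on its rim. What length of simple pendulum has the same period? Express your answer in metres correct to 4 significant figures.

The equivalent simple-pendulum length is L_eq = I/(md), where I is about the pivot and d = 0.81140 m.
I_cm = ½mR² = 1.0573 kg·m², so I = I_cm + md² = 1.0573 + 2.1147 = 3.1720 kg·m².
L_eq = 3.1720/(3.212 × 0.81140) = 1.217 m.

1.217 m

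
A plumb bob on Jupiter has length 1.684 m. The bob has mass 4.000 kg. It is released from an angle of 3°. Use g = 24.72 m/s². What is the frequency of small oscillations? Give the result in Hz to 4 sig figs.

T = 2π√(L/g) = 2π√(1.684/24.72) = 1.6399 s, so f = 1/T = 0.6098 Hz.

0.6098 Hz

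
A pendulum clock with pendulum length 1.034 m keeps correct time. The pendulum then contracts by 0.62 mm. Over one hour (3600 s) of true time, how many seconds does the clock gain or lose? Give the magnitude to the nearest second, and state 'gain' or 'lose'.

gain 1 s

T ∝ √L, so T'/T = √(1.03338/1.034) = 0.999700.
In 3600 s of true time the clock registers 3600/0.999700 = 3601.1 s, so it gains 1 s.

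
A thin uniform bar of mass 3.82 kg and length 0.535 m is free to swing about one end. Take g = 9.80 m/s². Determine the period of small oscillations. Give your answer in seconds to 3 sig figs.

For a physical pendulum T = 2π√(I/(mgd)), with d = 0.2675 m from pivot to centre of mass.
I_cm = mL²/12 = 3.82 × 0.535²/12 = 0.09111 kg·m²; I = I_cm + md² = 0.09111 + 3.82 × 0.2675² = 0.3645 kg·m².
T = 2π√(0.3645/(3.82 × 9.80 × 0.2675)) = 1.20 s.

1.20 s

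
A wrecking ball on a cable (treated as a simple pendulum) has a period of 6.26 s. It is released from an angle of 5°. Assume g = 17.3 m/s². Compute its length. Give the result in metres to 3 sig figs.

17.2 m

From T = 2π√(L/g), L = gT²/(4π²) = 17.3 × 6.260²/(4π²) = 17.2 m.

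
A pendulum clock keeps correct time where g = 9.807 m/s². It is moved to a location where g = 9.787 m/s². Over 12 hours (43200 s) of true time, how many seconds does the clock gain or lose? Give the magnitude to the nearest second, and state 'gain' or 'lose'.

The clock's period scales as T ∝ 1/√g, so T'/T = √(9.807/9.787) = 1.00102.
In 43200 s of true time the clock registers 43200/1.00102 = 43155.9 s, so it loses 44 s.

lose 44 s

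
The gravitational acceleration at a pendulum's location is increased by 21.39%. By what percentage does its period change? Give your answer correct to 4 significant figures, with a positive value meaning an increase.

-9.237%

T ∝ 1/√g, so T'/T = 1/√(1.2139) = 0.90763.
Percentage change in T = (0.90763 − 1) × 100% = -9.237%.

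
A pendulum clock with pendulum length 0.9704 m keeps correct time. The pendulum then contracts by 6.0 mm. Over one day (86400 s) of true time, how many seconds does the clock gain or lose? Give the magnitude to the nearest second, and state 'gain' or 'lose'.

T ∝ √L, so T'/T = √(0.96440/0.9704) = 0.996904.
In 86400 s of true time the clock registers 86400/0.996904 = 86668.4 s, so it gains 268 s.

gain 268 s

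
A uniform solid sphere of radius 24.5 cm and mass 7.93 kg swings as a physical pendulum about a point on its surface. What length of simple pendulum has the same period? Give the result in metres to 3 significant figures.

The equivalent simple-pendulum length is L_eq = I/(md), where I is about the pivot and d = 0.2450 m.
I_cm = (2/5)mR² = 0.1904 kg·m², so I = I_cm + md² = 0.1904 + 0.4760 = 0.6664 kg·m².
L_eq = 0.6664/(7.93 × 0.2450) = 0.343 m.

0.343 m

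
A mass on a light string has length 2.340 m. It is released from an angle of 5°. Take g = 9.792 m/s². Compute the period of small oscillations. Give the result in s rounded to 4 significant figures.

3.072 s

T = 2π√(L/g) = 2π√(2.340/9.792) = 2π × 0.48885 = 3.072 s.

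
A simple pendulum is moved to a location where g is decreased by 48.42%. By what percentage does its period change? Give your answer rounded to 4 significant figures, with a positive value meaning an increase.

39.24%

T ∝ 1/√g, so T'/T = 1/√(0.51580) = 1.3924.
Percentage change in T = (1.3924 − 1) × 100% = 39.24%.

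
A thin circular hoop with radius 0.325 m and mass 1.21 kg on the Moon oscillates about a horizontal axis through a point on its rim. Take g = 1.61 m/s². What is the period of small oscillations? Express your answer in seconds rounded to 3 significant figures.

3.99 s

I_cm = mr² = 0.1278 kg·m². The pivot is at distance d = 0.325 m from the centre of mass.
By the parallel-axis theorem, I = I_cm + md² = 0.1278 + 0.1278 = 0.2556 kg·m².
T = 2π√(I/(mgd)) = 2π√(0.2556/(1.21 × 1.61 × 0.325)) = 3.99 s.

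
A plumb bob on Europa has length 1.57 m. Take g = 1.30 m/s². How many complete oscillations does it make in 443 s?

T = 2π√(L/g) = 2π√(1.57/1.30) = 6.905 s.
Number of complete oscillations = ⌊443/6.905⌋ = ⌊64.16⌋ = 64.

64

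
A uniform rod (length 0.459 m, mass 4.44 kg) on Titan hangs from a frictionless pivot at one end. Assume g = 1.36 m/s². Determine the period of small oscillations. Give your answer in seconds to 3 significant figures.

2.98 s

For a physical pendulum T = 2π√(I/(mgd)), with d = 0.2295 m from pivot to centre of mass.
I_cm = mL²/12 = 4.44 × 0.459²/12 = 0.07795 kg·m²; I = I_cm + md² = 0.07795 + 4.44 × 0.2295² = 0.3118 kg·m².
T = 2π√(0.3118/(4.44 × 1.36 × 0.2295)) = 2.98 s.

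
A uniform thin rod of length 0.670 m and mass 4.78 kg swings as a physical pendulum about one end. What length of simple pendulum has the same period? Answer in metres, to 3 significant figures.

0.447 m

The equivalent simple-pendulum length is L_eq = I/(md), where I is about the pivot and d = 0.3350 m.
I_cm = (1/12)mL² = 0.1788 kg·m², so I = I_cm + md² = 0.1788 + 0.5364 = 0.7152 kg·m².
L_eq = 0.7152/(4.78 × 0.3350) = 0.447 m.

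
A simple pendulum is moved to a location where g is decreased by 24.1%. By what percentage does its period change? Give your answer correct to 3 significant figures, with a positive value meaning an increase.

T ∝ 1/√g, so T'/T = 1/√(0.7590) = 1.148.
Percentage change in T = (1.148 − 1) × 100% = 14.8%.

14.8%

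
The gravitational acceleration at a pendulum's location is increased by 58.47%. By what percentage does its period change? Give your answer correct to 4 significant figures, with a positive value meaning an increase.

T ∝ 1/√g, so T'/T = 1/√(1.5847) = 0.79438.
Percentage change in T = (0.79438 − 1) × 100% = -20.56%.

-20.56%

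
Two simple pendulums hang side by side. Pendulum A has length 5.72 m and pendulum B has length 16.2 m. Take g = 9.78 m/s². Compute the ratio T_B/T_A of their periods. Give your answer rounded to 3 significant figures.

T ∝ √L, so T_B/T_A = √(L_B/L_A) = √(16.2/5.72) = 1.68.

1.68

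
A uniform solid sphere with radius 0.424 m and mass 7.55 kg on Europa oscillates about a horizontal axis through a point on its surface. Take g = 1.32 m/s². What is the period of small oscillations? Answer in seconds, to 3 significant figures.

I_cm = (2/5)mr² = 0.5429 kg·m². The pivot is at distance d = 0.424 m from the centre of mass.
By the parallel-axis theorem, I = I_cm + md² = 0.5429 + 1.357 = 1.900 kg·m².
T = 2π√(I/(mgd)) = 2π√(1.900/(7.55 × 1.32 × 0.424)) = 4.21 s.

4.21 s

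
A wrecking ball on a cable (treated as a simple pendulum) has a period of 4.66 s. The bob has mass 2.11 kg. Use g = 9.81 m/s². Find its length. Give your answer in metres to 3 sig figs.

From T = 2π√(L/g), L = gT²/(4π²) = 9.81 × 4.660²/(4π²) = 5.40 m.

5.40 m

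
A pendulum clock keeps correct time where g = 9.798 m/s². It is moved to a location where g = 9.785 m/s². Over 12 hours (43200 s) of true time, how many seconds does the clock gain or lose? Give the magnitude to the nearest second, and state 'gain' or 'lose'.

The clock's period scales as T ∝ 1/√g, so T'/T = √(9.798/9.785) = 1.00066.
In 43200 s of true time the clock registers 43200/1.00066 = 43171.3 s, so it loses 29 s.

lose 29 s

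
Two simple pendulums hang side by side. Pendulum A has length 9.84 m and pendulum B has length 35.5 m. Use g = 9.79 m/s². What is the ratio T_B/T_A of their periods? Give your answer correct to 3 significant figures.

1.90

T ∝ √L, so T_B/T_A = √(L_B/L_A) = √(35.5/9.84) = 1.90.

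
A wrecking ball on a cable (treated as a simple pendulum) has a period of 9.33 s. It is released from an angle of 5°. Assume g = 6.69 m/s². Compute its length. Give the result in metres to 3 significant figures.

From T = 2π√(L/g), L = gT²/(4π²) = 6.69 × 9.330²/(4π²) = 14.8 m.

14.8 m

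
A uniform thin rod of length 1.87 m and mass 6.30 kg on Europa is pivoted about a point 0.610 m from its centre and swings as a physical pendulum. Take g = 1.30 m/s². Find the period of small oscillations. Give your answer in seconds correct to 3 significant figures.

For a physical pendulum T = 2π√(I/(mgd)), with d = 0.6100 m from pivot to centre of mass.
I_cm = mL²/12 = 6.30 × 1.87²/12 = 1.836 kg·m²; I = I_cm + md² = 1.836 + 6.30 × 0.6100² = 4.180 kg·m².
T = 2π√(4.180/(6.30 × 1.30 × 0.6100)) = 5.75 s.

5.75 s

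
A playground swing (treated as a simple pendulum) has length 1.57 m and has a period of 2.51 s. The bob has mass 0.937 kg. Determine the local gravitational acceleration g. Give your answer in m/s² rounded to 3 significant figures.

From T = 2π√(L/g), g = 4π²L/T² = 4π² × 1.57/2.510² = 9.84 m/s².

9.84 m/s²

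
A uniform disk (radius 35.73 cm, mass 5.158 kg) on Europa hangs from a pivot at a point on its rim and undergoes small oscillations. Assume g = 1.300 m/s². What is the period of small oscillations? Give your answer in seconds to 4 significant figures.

4.034 s

I_cm = ½mr² = 0.32924 kg·m². The pivot is at distance d = 0.3573 m from the centre of mass.
By the parallel-axis theorem, I = I_cm + md² = 0.32924 + 0.65849 = 0.98773 kg·m².
T = 2π√(I/(mgd)) = 2π√(0.98773/(5.158 × 1.300 × 0.3573)) = 4.034 s.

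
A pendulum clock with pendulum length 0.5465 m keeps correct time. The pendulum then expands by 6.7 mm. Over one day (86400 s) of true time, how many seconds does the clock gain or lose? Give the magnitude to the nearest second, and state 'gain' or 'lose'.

T ∝ √L, so T'/T = √(0.55320/0.5465) = 1.00611.
In 86400 s of true time the clock registers 86400/1.00611 = 85875.2 s, so it loses 525 s.

lose 525 s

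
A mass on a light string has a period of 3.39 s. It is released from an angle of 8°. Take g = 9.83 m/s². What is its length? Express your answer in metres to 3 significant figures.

2.86 m

From T = 2π√(L/g), L = gT²/(4π²) = 9.83 × 3.390²/(4π²) = 2.86 m.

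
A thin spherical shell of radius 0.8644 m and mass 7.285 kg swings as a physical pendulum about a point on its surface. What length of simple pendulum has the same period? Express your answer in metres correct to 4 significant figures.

1.441 m

The equivalent simple-pendulum length is L_eq = I/(md), where I is about the pivot and d = 0.86440 m.
I_cm = (2/3)mR² = 3.6288 kg·m², so I = I_cm + md² = 3.6288 + 5.4433 = 9.0721 kg·m².
L_eq = 9.0721/(7.285 × 0.86440) = 1.441 m.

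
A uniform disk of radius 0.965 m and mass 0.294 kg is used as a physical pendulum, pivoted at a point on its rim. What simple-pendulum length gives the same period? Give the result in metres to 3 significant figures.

The equivalent simple-pendulum length is L_eq = I/(md), where I is about the pivot and d = 0.9650 m.
I_cm = ½mR² = 0.1369 kg·m², so I = I_cm + md² = 0.1369 + 0.2738 = 0.4107 kg·m².
L_eq = 0.4107/(0.294 × 0.9650) = 1.45 m.

1.45 m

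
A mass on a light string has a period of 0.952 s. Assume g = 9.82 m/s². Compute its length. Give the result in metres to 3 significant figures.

From T = 2π√(L/g), L = gT²/(4π²) = 9.82 × 0.9520²/(4π²) = 0.225 m.

0.225 m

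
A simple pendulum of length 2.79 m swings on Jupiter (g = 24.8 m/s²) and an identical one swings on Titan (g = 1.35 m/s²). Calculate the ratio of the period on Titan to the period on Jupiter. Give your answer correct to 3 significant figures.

4.29

T ∝ 1/√g, so T₂/T₁ = √(g₁/g₂) = √(24.8/1.35) = 4.29.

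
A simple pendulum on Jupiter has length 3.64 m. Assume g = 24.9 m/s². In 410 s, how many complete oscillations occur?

170

T = 2π√(L/g) = 2π√(3.64/24.9) = 2.402 s.
Number of complete oscillations = ⌊410/2.402⌋ = ⌊170.7⌋ = 170.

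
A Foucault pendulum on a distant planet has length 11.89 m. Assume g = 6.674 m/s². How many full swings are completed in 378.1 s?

T = 2π√(L/g) = 2π√(11.89/6.674) = 8.3864 s.
Number of complete oscillations = ⌊378.1/8.3864⌋ = ⌊45.085⌋ = 45.

45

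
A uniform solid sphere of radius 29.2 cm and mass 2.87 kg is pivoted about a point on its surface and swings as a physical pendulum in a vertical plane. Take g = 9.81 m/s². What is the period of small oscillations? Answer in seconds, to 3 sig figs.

1.28 s

I_cm = (2/5)mr² = 0.09788 kg·m². The pivot is at distance d = 0.292 m from the centre of mass.
By the parallel-axis theorem, I = I_cm + md² = 0.09788 + 0.2447 = 0.3426 kg·m².
T = 2π√(I/(mgd)) = 2π√(0.3426/(2.87 × 9.81 × 0.292)) = 1.28 s.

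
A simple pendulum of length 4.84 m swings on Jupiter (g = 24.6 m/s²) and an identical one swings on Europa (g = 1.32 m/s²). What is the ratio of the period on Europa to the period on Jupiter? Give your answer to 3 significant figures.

T ∝ 1/√g, so T₂/T₁ = √(g₁/g₂) = √(24.6/1.32) = 4.32.

4.32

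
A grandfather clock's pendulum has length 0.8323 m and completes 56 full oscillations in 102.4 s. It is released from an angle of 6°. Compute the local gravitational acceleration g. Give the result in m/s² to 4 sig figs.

T = 102.4/56 = 1.8286 s.
From T = 2π√(L/g), g = 4π²L/T² = 4π² × 0.8323/1.8286² = 9.827 m/s².

9.827 m/s²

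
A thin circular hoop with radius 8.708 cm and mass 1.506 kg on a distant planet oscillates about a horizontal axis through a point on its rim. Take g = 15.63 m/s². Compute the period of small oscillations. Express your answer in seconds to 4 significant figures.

0.6632 s

I_cm = mr² = 0.011420 kg·m². The pivot is at distance d = 0.08708 m from the centre of mass.
By the parallel-axis theorem, I = I_cm + md² = 0.011420 + 0.011420 = 0.022840 kg·m².
T = 2π√(I/(mgd)) = 2π√(0.022840/(1.506 × 15.63 × 0.08708)) = 0.6632 s.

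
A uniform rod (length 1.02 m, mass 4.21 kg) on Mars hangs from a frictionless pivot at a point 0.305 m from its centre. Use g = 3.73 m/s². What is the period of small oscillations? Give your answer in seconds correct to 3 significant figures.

For a physical pendulum T = 2π√(I/(mgd)), with d = 0.3050 m from pivot to centre of mass.
I_cm = mL²/12 = 4.21 × 1.02²/12 = 0.3650 kg·m²; I = I_cm + md² = 0.3650 + 4.21 × 0.3050² = 0.7566 kg·m².
T = 2π√(0.7566/(4.21 × 3.73 × 0.3050)) = 2.50 s.

2.50 s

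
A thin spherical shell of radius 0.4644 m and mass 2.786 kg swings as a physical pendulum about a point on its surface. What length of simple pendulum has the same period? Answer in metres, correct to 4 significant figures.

The equivalent simple-pendulum length is L_eq = I/(md), where I is about the pivot and d = 0.46440 m.
I_cm = (2/3)mR² = 0.40057 kg·m², so I = I_cm + md² = 0.40057 + 0.60085 = 1.0014 kg·m².
L_eq = 1.0014/(2.786 × 0.46440) = 0.7740 m.

0.7740 m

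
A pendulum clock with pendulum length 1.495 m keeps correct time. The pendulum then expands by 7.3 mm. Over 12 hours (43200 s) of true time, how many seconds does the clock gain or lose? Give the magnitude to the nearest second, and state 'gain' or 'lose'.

T ∝ √L, so T'/T = √(1.50230/1.495) = 1.00244.
In 43200 s of true time the clock registers 43200/1.00244 = 43094.9 s, so it loses 105 s.

lose 105 s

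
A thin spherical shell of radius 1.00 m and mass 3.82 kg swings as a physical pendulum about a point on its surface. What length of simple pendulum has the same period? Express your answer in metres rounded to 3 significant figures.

The equivalent simple-pendulum length is L_eq = I/(md), where I is about the pivot and d = 1.000 m.
I_cm = (2/3)mR² = 2.547 kg·m², so I = I_cm + md² = 2.547 + 3.820 = 6.367 kg·m².
L_eq = 6.367/(3.82 × 1.000) = 1.67 m.

1.67 m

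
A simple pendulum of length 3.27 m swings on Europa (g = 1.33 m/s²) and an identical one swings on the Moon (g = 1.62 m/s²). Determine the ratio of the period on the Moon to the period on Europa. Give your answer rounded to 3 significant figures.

0.906

T ∝ 1/√g, so T₂/T₁ = √(g₁/g₂) = √(1.33/1.62) = 0.906.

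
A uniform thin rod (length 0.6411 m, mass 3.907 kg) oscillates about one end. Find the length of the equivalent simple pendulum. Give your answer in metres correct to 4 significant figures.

0.4274 m

The equivalent simple-pendulum length is L_eq = I/(md), where I is about the pivot and d = 0.32055 m.
I_cm = (1/12)mL² = 0.13382 kg·m², so I = I_cm + md² = 0.13382 + 0.40145 = 0.53527 kg·m².
L_eq = 0.53527/(3.907 × 0.32055) = 0.4274 m.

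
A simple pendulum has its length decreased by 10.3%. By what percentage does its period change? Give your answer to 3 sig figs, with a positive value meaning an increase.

-5.29%

T ∝ √L, so T'/T = √(0.8970) = 0.9471.
Percentage change in T = (0.9471 − 1) × 100% = -5.29%.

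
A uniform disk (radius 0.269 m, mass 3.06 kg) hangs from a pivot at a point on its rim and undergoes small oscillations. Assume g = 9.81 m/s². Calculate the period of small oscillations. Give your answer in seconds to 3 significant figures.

1.27 s

I_cm = ½mr² = 0.1107 kg·m². The pivot is at distance d = 0.269 m from the centre of mass.
By the parallel-axis theorem, I = I_cm + md² = 0.1107 + 0.2214 = 0.3321 kg·m².
T = 2π√(I/(mgd)) = 2π√(0.3321/(3.06 × 9.81 × 0.269)) = 1.27 s.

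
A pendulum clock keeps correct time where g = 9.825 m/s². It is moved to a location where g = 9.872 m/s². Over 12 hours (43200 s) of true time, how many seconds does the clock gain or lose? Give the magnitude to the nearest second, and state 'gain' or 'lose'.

The clock's period scales as T ∝ 1/√g, so T'/T = √(9.825/9.872) = 0.997617.
In 43200 s of true time the clock registers 43200/0.997617 = 43303.2 s, so it gains 103 s.

gain 103 s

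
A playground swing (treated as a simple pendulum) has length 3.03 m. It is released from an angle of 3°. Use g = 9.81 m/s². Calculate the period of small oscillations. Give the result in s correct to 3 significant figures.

3.49 s

T = 2π√(L/g) = 2π√(3.03/9.81) = 2π × 0.5558 = 3.49 s.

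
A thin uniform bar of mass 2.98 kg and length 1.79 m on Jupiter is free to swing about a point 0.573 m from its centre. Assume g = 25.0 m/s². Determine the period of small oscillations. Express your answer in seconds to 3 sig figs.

1.28 s

For a physical pendulum T = 2π√(I/(mgd)), with d = 0.5730 m from pivot to centre of mass.
I_cm = mL²/12 = 2.98 × 1.79²/12 = 0.7957 kg·m²; I = I_cm + md² = 0.7957 + 2.98 × 0.5730² = 1.774 kg·m².
T = 2π√(1.774/(2.98 × 25.0 × 0.5730)) = 1.28 s.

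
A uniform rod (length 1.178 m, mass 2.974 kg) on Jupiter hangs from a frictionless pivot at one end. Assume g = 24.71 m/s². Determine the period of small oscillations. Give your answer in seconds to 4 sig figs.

1.120 s

For a physical pendulum T = 2π√(I/(mgd)), with d = 0.58900 m from pivot to centre of mass.
I_cm = mL²/12 = 2.974 × 1.178²/12 = 0.34391 kg·m²; I = I_cm + md² = 0.34391 + 2.974 × 0.58900² = 1.3757 kg·m².
T = 2π√(1.3757/(2.974 × 24.71 × 0.58900)) = 1.120 s.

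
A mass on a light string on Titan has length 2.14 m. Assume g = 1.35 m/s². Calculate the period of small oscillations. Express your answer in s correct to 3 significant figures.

T = 2π√(L/g) = 2π√(2.14/1.35) = 2π × 1.259 = 7.91 s.

7.91 s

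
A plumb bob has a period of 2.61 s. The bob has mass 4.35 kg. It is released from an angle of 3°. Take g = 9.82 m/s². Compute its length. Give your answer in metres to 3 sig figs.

From T = 2π√(L/g), L = gT²/(4π²) = 9.82 × 2.610²/(4π²) = 1.69 m.

1.69 m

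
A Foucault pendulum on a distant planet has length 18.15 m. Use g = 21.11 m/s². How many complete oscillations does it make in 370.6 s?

T = 2π√(L/g) = 2π√(18.15/21.11) = 5.8260 s.
Number of complete oscillations = ⌊370.6/5.8260⌋ = ⌊63.611⌋ = 63.

63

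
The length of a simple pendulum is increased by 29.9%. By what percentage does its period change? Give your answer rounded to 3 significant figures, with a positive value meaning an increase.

T ∝ √L, so T'/T = √(1.299) = 1.140.
Percentage change in T = (1.140 − 1) × 100% = 14.0%.

14.0%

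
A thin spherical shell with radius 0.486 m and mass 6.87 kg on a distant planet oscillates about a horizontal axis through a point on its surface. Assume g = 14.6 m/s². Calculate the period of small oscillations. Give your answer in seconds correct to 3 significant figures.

I_cm = (2/3)mr² = 1.082 kg·m². The pivot is at distance d = 0.486 m from the centre of mass.
By the parallel-axis theorem, I = I_cm + md² = 1.082 + 1.623 = 2.704 kg·m².
T = 2π√(I/(mgd)) = 2π√(2.704/(6.87 × 14.6 × 0.486)) = 1.48 s.

1.48 s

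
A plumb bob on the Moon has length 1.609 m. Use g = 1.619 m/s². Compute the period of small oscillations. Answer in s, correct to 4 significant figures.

6.264 s

T = 2π√(L/g) = 2π√(1.609/1.619) = 2π × 0.99691 = 6.264 s.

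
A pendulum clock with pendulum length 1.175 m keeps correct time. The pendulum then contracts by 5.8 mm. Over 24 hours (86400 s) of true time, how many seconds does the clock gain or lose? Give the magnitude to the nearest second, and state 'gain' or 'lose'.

T ∝ √L, so T'/T = √(1.16920/1.175) = 0.997529.
In 86400 s of true time the clock registers 86400/0.997529 = 86614.0 s, so it gains 214 s.

gain 214 s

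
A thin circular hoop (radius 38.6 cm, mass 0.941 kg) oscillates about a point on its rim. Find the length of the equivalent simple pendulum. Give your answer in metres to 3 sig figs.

0.772 m

The equivalent simple-pendulum length is L_eq = I/(md), where I is about the pivot and d = 0.3860 m.
I_cm = mR² = 0.1402 kg·m², so I = I_cm + md² = 0.1402 + 0.1402 = 0.2804 kg·m².
L_eq = 0.2804/(0.941 × 0.3860) = 0.772 m.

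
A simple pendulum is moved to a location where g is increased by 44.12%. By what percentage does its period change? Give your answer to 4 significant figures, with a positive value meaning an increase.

-16.70%

T ∝ 1/√g, so T'/T = 1/√(1.4412) = 0.83299.
Percentage change in T = (0.83299 − 1) × 100% = -16.70%.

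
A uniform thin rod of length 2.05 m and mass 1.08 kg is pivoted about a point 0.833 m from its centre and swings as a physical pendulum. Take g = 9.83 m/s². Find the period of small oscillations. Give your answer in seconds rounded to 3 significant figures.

2.24 s

For a physical pendulum T = 2π√(I/(mgd)), with d = 0.8330 m from pivot to centre of mass.
I_cm = mL²/12 = 1.08 × 2.05²/12 = 0.3782 kg·m²; I = I_cm + md² = 0.3782 + 1.08 × 0.8330² = 1.128 kg·m².
T = 2π√(1.128/(1.08 × 9.83 × 0.8330)) = 2.24 s.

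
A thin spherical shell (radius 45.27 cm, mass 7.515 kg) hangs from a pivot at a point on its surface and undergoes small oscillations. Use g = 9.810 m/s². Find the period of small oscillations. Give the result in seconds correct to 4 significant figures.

1.743 s

I_cm = (2/3)mr² = 1.0267 kg·m². The pivot is at distance d = 0.4527 m from the centre of mass.
By the parallel-axis theorem, I = I_cm + md² = 1.0267 + 1.5401 = 2.5668 kg·m².
T = 2π√(I/(mgd)) = 2π√(2.5668/(7.515 × 9.810 × 0.4527)) = 1.743 s.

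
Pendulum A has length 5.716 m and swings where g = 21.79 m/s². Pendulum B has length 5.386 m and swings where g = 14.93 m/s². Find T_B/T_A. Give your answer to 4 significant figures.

1.173

T = 2π√(L/g), so T_B/T_A = √((L_B/g_B)/(L_A/g_A)) = √((5.386/14.93)/(5.716/21.79)) = 1.173.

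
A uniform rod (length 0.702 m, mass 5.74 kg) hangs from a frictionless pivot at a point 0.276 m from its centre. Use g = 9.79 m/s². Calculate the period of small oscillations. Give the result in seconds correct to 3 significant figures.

1.31 s

For a physical pendulum T = 2π√(I/(mgd)), with d = 0.2760 m from pivot to centre of mass.
I_cm = mL²/12 = 5.74 × 0.702²/12 = 0.2357 kg·m²; I = I_cm + md² = 0.2357 + 5.74 × 0.2760² = 0.6730 kg·m².
T = 2π√(0.6730/(5.74 × 9.79 × 0.2760)) = 1.31 s.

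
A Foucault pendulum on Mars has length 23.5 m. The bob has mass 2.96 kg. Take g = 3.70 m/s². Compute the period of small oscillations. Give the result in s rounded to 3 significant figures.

T = 2π√(L/g) = 2π√(23.5/3.70) = 2π × 2.520 = 15.8 s.

15.8 s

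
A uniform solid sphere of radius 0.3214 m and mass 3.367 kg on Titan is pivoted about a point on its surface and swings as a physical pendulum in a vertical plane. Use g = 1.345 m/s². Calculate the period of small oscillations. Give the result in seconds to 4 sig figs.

I_cm = (2/5)mr² = 0.13912 kg·m². The pivot is at distance d = 0.3214 m from the centre of mass.
By the parallel-axis theorem, I = I_cm + md² = 0.13912 + 0.34780 = 0.48693 kg·m².
T = 2π√(I/(mgd)) = 2π√(0.48693/(3.367 × 1.345 × 0.3214)) = 3.634 s.

3.634 s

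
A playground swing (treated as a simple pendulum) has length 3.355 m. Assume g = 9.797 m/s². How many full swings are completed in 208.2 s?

T = 2π√(L/g) = 2π√(3.355/9.797) = 3.6769 s.
Number of complete oscillations = ⌊208.2/3.6769⌋ = ⌊56.624⌋ = 56.

56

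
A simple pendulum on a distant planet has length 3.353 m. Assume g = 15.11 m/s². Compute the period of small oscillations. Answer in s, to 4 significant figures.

T = 2π√(L/g) = 2π√(3.353/15.11) = 2π × 0.47107 = 2.960 s.

2.960 s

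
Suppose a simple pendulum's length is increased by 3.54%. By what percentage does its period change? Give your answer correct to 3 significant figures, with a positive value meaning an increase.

1.75%

T ∝ √L, so T'/T = √(1.035) = 1.018.
Percentage change in T = (1.018 − 1) × 100% = 1.75%.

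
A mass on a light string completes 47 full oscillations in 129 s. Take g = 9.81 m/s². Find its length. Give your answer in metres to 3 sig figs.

1.87 m

T = 129/47 = 2.745 s.
From T = 2π√(L/g), L = gT²/(4π²) = 9.81 × 2.745²/(4π²) = 1.87 m.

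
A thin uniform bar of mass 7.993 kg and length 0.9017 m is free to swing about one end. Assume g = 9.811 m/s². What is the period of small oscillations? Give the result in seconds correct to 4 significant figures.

1.555 s

For a physical pendulum T = 2π√(I/(mgd)), with d = 0.45085 m from pivot to centre of mass.
I_cm = mL²/12 = 7.993 × 0.9017²/12 = 0.54157 kg·m²; I = I_cm + md² = 0.54157 + 7.993 × 0.45085² = 2.1663 kg·m².
T = 2π√(2.1663/(7.993 × 9.811 × 0.45085)) = 1.555 s.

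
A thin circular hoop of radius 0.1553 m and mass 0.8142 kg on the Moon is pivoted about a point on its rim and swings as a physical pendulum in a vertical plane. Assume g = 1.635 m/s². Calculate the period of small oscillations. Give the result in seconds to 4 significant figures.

2.739 s

I_cm = mr² = 0.019637 kg·m². The pivot is at distance d = 0.1553 m from the centre of mass.
By the parallel-axis theorem, I = I_cm + md² = 0.019637 + 0.019637 = 0.039274 kg·m².
T = 2π√(I/(mgd)) = 2π√(0.039274/(0.8142 × 1.635 × 0.1553)) = 2.739 s.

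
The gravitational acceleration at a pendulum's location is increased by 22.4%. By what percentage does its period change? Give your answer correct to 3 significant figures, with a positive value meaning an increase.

-9.61%

T ∝ 1/√g, so T'/T = 1/√(1.224) = 0.9039.
Percentage change in T = (0.9039 − 1) × 100% = -9.61%.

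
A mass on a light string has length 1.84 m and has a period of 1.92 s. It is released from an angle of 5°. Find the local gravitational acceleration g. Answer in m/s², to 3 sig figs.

19.7 m/s²

From T = 2π√(L/g), g = 4π²L/T² = 4π² × 1.84/1.920² = 19.7 m/s².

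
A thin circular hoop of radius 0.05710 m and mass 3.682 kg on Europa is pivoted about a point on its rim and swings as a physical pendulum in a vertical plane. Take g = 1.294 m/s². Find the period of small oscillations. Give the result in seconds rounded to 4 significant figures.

I_cm = mr² = 0.012005 kg·m². The pivot is at distance d = 0.05710 m from the centre of mass.
By the parallel-axis theorem, I = I_cm + md² = 0.012005 + 0.012005 = 0.024010 kg·m².
T = 2π√(I/(mgd)) = 2π√(0.024010/(3.682 × 1.294 × 0.05710)) = 1.867 s.

1.867 s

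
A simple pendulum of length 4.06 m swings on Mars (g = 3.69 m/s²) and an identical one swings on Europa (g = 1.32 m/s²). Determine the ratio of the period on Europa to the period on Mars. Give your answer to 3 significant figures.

T ∝ 1/√g, so T₂/T₁ = √(g₁/g₂) = √(3.69/1.32) = 1.67.

1.67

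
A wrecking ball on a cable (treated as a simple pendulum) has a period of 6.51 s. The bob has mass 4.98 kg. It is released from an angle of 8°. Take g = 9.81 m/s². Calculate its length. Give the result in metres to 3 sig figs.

From T = 2π√(L/g), L = gT²/(4π²) = 9.81 × 6.510²/(4π²) = 10.5 m.

10.5 m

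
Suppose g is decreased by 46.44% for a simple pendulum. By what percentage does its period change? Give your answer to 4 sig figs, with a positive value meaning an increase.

36.64%

T ∝ 1/√g, so T'/T = 1/√(0.53560) = 1.3664.
Percentage change in T = (1.3664 − 1) × 100% = 36.64%.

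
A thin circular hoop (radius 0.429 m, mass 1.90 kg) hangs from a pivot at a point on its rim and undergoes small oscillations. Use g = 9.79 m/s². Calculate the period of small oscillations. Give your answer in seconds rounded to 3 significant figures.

1.86 s

I_cm = mr² = 0.3497 kg·m². The pivot is at distance d = 0.429 m from the centre of mass.
By the parallel-axis theorem, I = I_cm + md² = 0.3497 + 0.3497 = 0.6994 kg·m².
T = 2π√(I/(mgd)) = 2π√(0.6994/(1.90 × 9.79 × 0.429)) = 1.86 s.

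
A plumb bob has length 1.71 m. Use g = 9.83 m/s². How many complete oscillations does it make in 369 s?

140

T = 2π√(L/g) = 2π√(1.71/9.83) = 2.621 s.
Number of complete oscillations = ⌊369/2.621⌋ = ⌊140.8⌋ = 140.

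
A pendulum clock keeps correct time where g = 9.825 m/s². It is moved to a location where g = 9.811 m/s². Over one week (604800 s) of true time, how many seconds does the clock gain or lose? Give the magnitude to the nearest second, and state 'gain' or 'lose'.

lose 431 s

The clock's period scales as T ∝ 1/√g, so T'/T = √(9.825/9.811) = 1.00071.
In 604800 s of true time the clock registers 604800/1.00071 = 604368.9 s, so it loses 431 s.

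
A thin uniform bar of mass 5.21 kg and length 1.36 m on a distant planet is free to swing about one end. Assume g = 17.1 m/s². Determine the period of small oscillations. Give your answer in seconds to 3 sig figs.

1.45 s

For a physical pendulum T = 2π√(I/(mgd)), with d = 0.6800 m from pivot to centre of mass.
I_cm = mL²/12 = 5.21 × 1.36²/12 = 0.8030 kg·m²; I = I_cm + md² = 0.8030 + 5.21 × 0.6800² = 3.212 kg·m².
T = 2π√(3.212/(5.21 × 17.1 × 0.6800)) = 1.45 s.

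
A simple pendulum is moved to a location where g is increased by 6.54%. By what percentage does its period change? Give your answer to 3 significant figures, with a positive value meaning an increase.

-3.12%

T ∝ 1/√g, so T'/T = 1/√(1.065) = 0.9688.
Percentage change in T = (0.9688 − 1) × 100% = -3.12%.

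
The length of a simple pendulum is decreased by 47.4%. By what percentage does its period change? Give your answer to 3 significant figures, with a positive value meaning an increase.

T ∝ √L, so T'/T = √(0.5260) = 0.7253.
Percentage change in T = (0.7253 − 1) × 100% = -27.5%.

-27.5%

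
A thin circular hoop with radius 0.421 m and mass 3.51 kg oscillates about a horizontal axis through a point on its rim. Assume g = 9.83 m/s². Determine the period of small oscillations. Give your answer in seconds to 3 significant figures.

I_cm = mr² = 0.6221 kg·m². The pivot is at distance d = 0.421 m from the centre of mass.
By the parallel-axis theorem, I = I_cm + md² = 0.6221 + 0.6221 = 1.244 kg·m².
T = 2π√(I/(mgd)) = 2π√(1.244/(3.51 × 9.83 × 0.421)) = 1.84 s.

1.84 s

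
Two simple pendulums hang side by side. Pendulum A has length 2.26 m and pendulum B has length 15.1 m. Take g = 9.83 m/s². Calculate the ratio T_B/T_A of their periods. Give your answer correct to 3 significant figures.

2.58

T ∝ √L, so T_B/T_A = √(L_B/L_A) = √(15.1/2.26) = 2.58.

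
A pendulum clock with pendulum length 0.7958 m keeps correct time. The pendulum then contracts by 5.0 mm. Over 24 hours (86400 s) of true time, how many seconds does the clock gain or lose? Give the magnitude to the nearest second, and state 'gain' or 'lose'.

T ∝ √L, so T'/T = √(0.79080/0.7958) = 0.996854.
In 86400 s of true time the clock registers 86400/0.996854 = 86672.7 s, so it gains 273 s.

gain 273 s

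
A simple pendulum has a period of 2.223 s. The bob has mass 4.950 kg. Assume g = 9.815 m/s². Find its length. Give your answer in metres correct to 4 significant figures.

From T = 2π√(L/g), L = gT²/(4π²) = 9.815 × 2.2230²/(4π²) = 1.229 m.

1.229 m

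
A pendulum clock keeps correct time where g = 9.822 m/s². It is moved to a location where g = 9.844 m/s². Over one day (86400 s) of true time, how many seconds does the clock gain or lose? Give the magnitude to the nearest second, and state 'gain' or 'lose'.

gain 97 s

The clock's period scales as T ∝ 1/√g, so T'/T = √(9.822/9.844) = 0.998882.
In 86400 s of true time the clock registers 86400/0.998882 = 86496.7 s, so it gains 97 s.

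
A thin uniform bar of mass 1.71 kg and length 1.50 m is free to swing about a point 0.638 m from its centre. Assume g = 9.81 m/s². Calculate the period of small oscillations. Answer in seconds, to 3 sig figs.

For a physical pendulum T = 2π√(I/(mgd)), with d = 0.6380 m from pivot to centre of mass.
I_cm = mL²/12 = 1.71 × 1.50²/12 = 0.3206 kg·m²; I = I_cm + md² = 0.3206 + 1.71 × 0.6380² = 1.017 kg·m².
T = 2π√(1.017/(1.71 × 9.81 × 0.6380)) = 1.94 s.

1.94 s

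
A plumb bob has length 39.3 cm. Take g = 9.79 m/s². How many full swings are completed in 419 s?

T = 2π√(L/g) = 2π√(0.393/9.79) = 1.259 s.
Number of complete oscillations = ⌊419/1.259⌋ = ⌊332.8⌋ = 332.

332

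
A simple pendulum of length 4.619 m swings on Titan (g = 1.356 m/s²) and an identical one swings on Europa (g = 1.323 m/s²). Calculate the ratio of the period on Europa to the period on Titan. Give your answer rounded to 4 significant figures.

T ∝ 1/√g, so T₂/T₁ = √(g₁/g₂) = √(1.356/1.323) = 1.012.

1.012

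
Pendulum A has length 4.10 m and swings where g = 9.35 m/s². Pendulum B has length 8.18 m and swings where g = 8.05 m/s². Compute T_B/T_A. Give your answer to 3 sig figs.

T = 2π√(L/g), so T_B/T_A = √((L_B/g_B)/(L_A/g_A)) = √((8.18/8.05)/(4.10/9.35)) = 1.52.

1.52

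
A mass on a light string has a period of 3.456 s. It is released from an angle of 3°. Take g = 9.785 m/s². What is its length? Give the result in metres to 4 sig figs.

From T = 2π√(L/g), L = gT²/(4π²) = 9.785 × 3.4560²/(4π²) = 2.960 m.

2.960 m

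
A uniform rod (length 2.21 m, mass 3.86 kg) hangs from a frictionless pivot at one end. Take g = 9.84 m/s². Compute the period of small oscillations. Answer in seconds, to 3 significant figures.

For a physical pendulum T = 2π√(I/(mgd)), with d = 1.105 m from pivot to centre of mass.
I_cm = mL²/12 = 3.86 × 2.21²/12 = 1.571 kg·m²; I = I_cm + md² = 1.571 + 3.86 × 1.105² = 6.284 kg·m².
T = 2π√(6.284/(3.86 × 9.84 × 1.105)) = 2.43 s.

2.43 s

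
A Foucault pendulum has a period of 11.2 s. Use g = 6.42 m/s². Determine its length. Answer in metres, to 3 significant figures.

From T = 2π√(L/g), L = gT²/(4π²) = 6.42 × 11.20²/(4π²) = 20.4 m.

20.4 m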